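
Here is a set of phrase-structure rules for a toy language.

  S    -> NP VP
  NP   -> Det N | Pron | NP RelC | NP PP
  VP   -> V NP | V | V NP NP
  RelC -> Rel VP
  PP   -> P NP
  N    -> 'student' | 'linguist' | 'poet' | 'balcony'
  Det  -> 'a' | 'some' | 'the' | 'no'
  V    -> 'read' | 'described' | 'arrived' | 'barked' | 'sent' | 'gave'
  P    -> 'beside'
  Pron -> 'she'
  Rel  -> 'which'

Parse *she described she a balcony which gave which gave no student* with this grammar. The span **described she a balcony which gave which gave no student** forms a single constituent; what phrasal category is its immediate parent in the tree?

[S [NP [Pron she]] [VP [V described] [NP [Pron she]] [NP [NP [NP [Det a] [N balcony]] [RelC [Rel which] [VP [V gave]]]] [RelC [Rel which] [VP [V gave] [NP [Det no] [N student]]]]]]]
The span 'described she a balcony which gave which gave no student' is the VP node built by VP → V NP NP.
Its mother is the S built by S → NP VP.

S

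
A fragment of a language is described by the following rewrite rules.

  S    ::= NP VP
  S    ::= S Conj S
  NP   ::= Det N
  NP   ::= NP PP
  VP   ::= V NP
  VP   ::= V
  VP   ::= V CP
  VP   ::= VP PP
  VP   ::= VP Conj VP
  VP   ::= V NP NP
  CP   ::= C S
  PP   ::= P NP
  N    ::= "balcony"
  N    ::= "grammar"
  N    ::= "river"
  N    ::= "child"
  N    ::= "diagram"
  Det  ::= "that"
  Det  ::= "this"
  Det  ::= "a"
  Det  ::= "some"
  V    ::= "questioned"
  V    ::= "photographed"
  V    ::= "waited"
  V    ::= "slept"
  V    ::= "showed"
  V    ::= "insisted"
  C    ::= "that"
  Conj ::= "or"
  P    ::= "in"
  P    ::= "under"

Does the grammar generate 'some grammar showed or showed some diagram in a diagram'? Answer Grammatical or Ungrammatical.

Grammatical

S
  NP
    Det: some
    N: grammar
  VP
    VP
      VP
        V: showed
      Conj: or
      VP
        V: showed
        NP
          Det: some
          N: diagram
    PP
      P: in
      NP
        Det: a
        N: diagram
Every word is introduced by a lexical rule and the phrasal rules combine the resulting categories into a single S.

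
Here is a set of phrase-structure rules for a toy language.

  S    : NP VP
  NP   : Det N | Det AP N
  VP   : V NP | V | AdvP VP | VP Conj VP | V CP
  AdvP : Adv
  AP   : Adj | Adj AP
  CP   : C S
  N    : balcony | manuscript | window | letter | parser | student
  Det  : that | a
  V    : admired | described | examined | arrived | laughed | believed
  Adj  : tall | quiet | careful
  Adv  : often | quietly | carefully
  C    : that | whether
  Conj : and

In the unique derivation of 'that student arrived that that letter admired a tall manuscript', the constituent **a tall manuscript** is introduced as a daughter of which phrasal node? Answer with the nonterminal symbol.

S
  NP
    Det: that
    N: student
  VP
    V: arrived
    CP
      C: that
      S
        NP
          Det: that
          N: letter
        VP
          V: admired
          NP
            Det: a
            AP
              Adj: tall
            N: manuscript
The span 'a tall manuscript' is the NP node built by NP → Det AP N.
Its mother is the VP built by VP → V NP.

VP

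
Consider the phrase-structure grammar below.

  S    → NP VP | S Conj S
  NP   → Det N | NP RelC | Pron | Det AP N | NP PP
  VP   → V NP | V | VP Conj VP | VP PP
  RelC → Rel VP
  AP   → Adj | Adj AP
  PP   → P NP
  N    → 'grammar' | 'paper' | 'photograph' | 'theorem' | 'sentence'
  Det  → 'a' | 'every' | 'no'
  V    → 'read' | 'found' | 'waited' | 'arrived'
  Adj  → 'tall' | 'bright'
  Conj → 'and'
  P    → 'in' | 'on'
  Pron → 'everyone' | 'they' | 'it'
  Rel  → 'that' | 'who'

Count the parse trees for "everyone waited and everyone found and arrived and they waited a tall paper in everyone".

4

Two of the 4 distinct bracketings:
[S [S [NP [Pron everyone]] [VP [V waited]]] [Conj and] [S [S [NP [Pron everyone]] [VP [VP [V found]] [Conj and] [VP [V arrived]]]] [Conj and] [S [NP [Pron they]] [VP [V waited] [NP [NP [Det a] [AP [Adj tall]] [N paper]] [PP [P in] [NP [Pron everyone]]]]]]]]
[S [S [NP [Pron everyone]] [VP [V waited]]] [Conj and] [S [S [NP [Pron everyone]] [VP [VP [V found]] [Conj and] [VP [V arrived]]]] [Conj and] [S [NP [Pron they]] [VP [VP [V waited] [NP [Det a] [AP [Adj tall]] [N paper]]] [PP [P in] [NP [Pron everyone]]]]]]]
The difference turns on whether NP → NP PP is used at the relevant span, versus an alternative expansion of NP.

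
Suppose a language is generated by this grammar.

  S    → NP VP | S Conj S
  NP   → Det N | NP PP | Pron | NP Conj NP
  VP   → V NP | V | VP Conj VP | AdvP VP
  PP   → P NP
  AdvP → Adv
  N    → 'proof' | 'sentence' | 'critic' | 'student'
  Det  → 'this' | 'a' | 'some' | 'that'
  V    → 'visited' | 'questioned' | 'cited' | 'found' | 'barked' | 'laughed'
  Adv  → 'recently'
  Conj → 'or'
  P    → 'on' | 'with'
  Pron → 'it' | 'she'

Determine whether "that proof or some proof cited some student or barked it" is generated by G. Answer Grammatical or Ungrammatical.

Grammatical

S
  NP
    NP
      Det: that
      N: proof
    Conj: or
    NP
      Det: some
      N: proof
  VP
    VP
      V: cited
      NP
        Det: some
        N: student
    Conj: or
    VP
      V: barked
      NP
        Pron: it
Every word is introduced by a lexical rule and the phrasal rules combine the resulting categories into a single S.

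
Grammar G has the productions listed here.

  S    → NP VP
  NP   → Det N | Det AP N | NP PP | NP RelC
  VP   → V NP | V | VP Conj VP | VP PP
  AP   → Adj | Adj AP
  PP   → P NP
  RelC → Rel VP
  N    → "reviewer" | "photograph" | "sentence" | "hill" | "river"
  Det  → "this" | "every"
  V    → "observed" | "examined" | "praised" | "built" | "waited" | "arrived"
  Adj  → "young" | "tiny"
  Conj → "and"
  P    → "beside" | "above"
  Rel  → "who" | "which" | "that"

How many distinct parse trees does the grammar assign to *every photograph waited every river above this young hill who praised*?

3

Two of the 3 distinct bracketings:
[S [NP [Det every] [N photograph]] [VP [V waited] [NP [NP [Det every] [N river]] [PP [P above] [NP [NP [Det this] [AP [Adj young]] [N hill]] [RelC [Rel who] [VP [V praised]]]]]]]]
[S [NP [Det every] [N photograph]] [VP [V waited] [NP [NP [NP [Det every] [N river]] [PP [P above] [NP [Det this] [AP [Adj young]] [N hill]]]] [RelC [Rel who] [VP [V praised]]]]]]
The trees differ in how a recursive rule is bracketed over the same span.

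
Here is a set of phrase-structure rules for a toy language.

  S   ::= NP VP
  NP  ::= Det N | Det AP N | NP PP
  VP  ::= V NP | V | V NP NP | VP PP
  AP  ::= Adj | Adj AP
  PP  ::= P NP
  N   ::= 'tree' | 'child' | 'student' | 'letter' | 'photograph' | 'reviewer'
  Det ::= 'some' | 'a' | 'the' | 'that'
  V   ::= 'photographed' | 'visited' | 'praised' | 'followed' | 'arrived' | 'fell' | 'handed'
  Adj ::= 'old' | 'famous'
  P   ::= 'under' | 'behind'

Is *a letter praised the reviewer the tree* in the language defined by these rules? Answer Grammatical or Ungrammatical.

[S [NP [Det a] [N letter]] [VP [V praised] [NP [Det the] [N reviewer]] [NP [Det the] [N tree]]]]
Every word is introduced by a lexical rule and the phrasal rules combine the resulting categories into a single S.

Grammatical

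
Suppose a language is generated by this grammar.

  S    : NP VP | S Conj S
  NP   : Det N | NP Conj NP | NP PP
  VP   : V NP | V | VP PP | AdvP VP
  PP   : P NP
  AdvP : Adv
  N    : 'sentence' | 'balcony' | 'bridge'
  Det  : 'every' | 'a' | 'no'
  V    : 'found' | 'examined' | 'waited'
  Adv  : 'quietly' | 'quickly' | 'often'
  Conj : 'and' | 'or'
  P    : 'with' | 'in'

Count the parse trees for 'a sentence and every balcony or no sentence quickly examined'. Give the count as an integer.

The two bracketings:
[S [NP [NP [Det a] [N sentence]] [Conj and] [NP [NP [Det every] [N balcony]] [Conj or] [NP [Det no] [N sentence]]]] [VP [AdvP [Adv quickly]] [VP [V examined]]]]
[S [NP [NP [NP [Det a] [N sentence]] [Conj and] [NP [Det every] [N balcony]]] [Conj or] [NP [Det no] [N sentence]]] [VP [AdvP [Adv quickly]] [VP [V examined]]]]
The trees differ in how a recursive rule is bracketed over the same span.

2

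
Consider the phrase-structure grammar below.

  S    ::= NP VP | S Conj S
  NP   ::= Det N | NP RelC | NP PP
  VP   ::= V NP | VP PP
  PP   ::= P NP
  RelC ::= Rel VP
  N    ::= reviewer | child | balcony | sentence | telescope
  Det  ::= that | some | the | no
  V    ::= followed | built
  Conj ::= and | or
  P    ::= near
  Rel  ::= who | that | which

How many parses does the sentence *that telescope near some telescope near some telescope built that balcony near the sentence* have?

Two of the 4 distinct bracketings:
[S [NP [NP [Det that] [N telescope]] [PP [P near] [NP [NP [Det some] [N telescope]] [PP [P near] [NP [Det some] [N telescope]]]]]] [VP [V built] [NP [NP [Det that] [N balcony]] [PP [P near] [NP [Det the] [N sentence]]]]]]
[S [NP [NP [Det that] [N telescope]] [PP [P near] [NP [NP [Det some] [N telescope]] [PP [P near] [NP [Det some] [N telescope]]]]]] [VP [VP [V built] [NP [Det that] [N balcony]]] [PP [P near] [NP [Det the] [N sentence]]]]]
The difference turns on whether VP → VP PP is used at the relevant span, versus an alternative expansion of VP.

4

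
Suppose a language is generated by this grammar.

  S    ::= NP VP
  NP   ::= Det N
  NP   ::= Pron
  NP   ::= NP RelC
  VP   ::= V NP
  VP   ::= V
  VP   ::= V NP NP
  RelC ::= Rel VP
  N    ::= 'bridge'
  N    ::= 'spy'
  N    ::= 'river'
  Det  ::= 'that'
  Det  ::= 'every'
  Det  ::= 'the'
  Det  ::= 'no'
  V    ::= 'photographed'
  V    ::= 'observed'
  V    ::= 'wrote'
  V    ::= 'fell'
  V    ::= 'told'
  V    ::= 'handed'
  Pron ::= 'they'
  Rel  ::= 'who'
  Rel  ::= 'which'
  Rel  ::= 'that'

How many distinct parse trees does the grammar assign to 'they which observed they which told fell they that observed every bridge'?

4

Two of the 4 distinct bracketings:
[S [NP [NP [Pron they]] [RelC [Rel which] [VP [V observed] [NP [NP [Pron they]] [RelC [Rel which] [VP [V told]]]]]]] [VP [V fell] [NP [NP [Pron they]] [RelC [Rel that] [VP [V observed] [NP [Det every] [N bridge]]]]]]]
[S [NP [NP [Pron they]] [RelC [Rel which] [VP [V observed] [NP [NP [Pron they]] [RelC [Rel which] [VP [V told]]]]]]] [VP [V fell] [NP [NP [Pron they]] [RelC [Rel that] [VP [V observed]]]] [NP [Det every] [N bridge]]]]
The difference turns on whether VP → V NP NP is used at the relevant span, versus an alternative expansion of VP.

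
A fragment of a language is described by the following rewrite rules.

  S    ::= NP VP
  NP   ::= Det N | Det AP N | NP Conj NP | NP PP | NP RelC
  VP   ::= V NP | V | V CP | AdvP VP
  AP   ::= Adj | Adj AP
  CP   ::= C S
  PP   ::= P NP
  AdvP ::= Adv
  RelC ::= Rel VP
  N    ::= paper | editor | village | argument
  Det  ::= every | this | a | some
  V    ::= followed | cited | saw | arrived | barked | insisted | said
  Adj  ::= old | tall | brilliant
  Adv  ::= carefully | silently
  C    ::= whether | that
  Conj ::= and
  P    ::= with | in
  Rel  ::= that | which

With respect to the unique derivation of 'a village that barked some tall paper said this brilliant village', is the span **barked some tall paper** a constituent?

Yes

[S [NP [NP [Det a] [N village]] [RelC [Rel that] [VP [V barked] [NP [Det some] [AP [Adj tall]] [N paper]]]]] [VP [V said] [NP [Det this] [AP [Adj brilliant]] [N village]]]]
The words 'barked some tall paper' are exhaustively dominated by a single VP node (built by VP → V NP), so they form a constituent.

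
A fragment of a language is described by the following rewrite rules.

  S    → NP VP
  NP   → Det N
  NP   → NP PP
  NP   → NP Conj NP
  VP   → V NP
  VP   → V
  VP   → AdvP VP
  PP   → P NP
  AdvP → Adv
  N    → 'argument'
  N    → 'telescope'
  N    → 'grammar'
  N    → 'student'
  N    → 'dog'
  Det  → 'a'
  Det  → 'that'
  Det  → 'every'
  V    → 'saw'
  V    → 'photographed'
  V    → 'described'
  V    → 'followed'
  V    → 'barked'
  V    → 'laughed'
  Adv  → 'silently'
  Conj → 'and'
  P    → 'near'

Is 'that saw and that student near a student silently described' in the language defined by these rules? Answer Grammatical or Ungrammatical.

A Det word can never sit immediately before a V word in any string this grammar generates, so the substring 'that saw' rules out a derivation.

Ungrammatical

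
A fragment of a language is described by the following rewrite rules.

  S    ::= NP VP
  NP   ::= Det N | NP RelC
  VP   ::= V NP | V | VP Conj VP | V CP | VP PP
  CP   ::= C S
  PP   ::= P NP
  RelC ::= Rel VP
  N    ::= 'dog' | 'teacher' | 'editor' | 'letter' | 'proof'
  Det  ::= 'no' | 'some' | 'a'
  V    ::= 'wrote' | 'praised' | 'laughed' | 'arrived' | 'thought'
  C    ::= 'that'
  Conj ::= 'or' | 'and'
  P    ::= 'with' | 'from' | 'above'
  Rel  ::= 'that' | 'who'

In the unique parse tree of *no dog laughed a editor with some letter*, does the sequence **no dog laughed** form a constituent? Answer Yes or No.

[S [NP [Det no] [N dog]] [VP [VP [V laughed] [NP [Det a] [N editor]]] [PP [P with] [NP [Det some] [N letter]]]]]
The smallest constituent containing 'no dog laughed' is the S spanning 'no dog laughed a editor with some letter'; no single node in the tree dominates exactly the given words.

No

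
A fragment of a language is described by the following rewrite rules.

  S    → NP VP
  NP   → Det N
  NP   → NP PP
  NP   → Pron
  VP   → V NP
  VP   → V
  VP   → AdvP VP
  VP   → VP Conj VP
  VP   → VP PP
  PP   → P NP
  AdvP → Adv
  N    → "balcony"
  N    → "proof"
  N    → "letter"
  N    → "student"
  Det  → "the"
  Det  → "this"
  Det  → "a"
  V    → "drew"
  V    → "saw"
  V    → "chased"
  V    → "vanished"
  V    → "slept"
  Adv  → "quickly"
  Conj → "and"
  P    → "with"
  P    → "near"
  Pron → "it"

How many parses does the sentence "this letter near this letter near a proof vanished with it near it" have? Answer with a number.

Two of the 4 distinct bracketings:
[S [NP [NP [Det this] [N letter]] [PP [P near] [NP [NP [Det this] [N letter]] [PP [P near] [NP [Det a] [N proof]]]]]] [VP [VP [V vanished]] [PP [P with] [NP [NP [Pron it]] [PP [P near] [NP [Pron it]]]]]]]
[S [NP [NP [Det this] [N letter]] [PP [P near] [NP [NP [Det this] [N letter]] [PP [P near] [NP [Det a] [N proof]]]]]] [VP [VP [VP [V vanished]] [PP [P with] [NP [Pron it]]]] [PP [P near] [NP [Pron it]]]]]
The trees differ in how a recursive rule is bracketed over the same span.

4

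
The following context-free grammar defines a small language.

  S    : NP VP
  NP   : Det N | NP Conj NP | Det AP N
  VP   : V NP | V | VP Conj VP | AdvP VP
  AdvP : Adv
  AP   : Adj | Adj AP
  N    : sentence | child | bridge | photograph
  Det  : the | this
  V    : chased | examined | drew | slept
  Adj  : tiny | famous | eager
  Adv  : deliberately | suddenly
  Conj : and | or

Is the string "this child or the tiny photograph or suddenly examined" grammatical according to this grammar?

Ungrammatical

For S → NP VP, every NP-prefix leaves a non-VP remainder: after 'this child' the remainder is not a VP; after 'this child or the tiny photograph' the remainder is not a VP.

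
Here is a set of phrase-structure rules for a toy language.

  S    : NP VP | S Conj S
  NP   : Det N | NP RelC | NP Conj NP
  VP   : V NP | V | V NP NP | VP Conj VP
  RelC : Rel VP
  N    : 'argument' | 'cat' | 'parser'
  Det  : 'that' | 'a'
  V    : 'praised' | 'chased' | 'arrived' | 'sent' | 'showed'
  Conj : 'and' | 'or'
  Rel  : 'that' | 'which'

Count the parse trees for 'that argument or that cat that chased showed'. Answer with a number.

The two bracketings:
[S [NP [NP [NP [Det that] [N argument]] [Conj or] [NP [Det that] [N cat]]] [RelC [Rel that] [VP [V chased]]]] [VP [V showed]]]
[S [NP [NP [Det that] [N argument]] [Conj or] [NP [NP [Det that] [N cat]] [RelC [Rel that] [VP [V chased]]]]] [VP [V showed]]]
The trees differ in how a recursive rule is bracketed over the same span.

2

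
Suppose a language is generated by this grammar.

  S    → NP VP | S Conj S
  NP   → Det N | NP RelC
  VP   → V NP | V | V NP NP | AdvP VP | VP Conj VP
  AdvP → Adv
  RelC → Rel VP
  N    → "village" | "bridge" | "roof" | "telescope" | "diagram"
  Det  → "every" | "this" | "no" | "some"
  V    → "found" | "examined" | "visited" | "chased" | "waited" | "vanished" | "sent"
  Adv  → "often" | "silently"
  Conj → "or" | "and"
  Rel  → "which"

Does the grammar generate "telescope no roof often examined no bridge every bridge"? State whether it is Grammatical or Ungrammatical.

Ungrammatical

For S → NP VP, no prefix of the string parses as an NP. The alternative S rule S → S Conj S likewise has no satisfying split.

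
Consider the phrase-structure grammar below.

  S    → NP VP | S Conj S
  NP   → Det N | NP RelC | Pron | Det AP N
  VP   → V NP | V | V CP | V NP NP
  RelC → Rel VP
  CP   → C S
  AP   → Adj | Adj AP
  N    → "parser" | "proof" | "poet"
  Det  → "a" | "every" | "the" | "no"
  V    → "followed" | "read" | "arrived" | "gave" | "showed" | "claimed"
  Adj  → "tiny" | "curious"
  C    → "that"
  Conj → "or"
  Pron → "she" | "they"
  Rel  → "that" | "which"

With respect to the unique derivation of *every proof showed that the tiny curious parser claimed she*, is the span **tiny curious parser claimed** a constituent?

No

[S [NP [Det every] [N proof]] [VP [V showed] [CP [C that] [S [NP [Det the] [AP [Adj tiny] [AP [Adj curious]]] [N parser]] [VP [V claimed] [NP [Pron she]]]]]]]
The smallest constituent containing 'tiny curious parser claimed' is the S spanning 'the tiny curious parser claimed she'; no single node in the tree dominates exactly the given words.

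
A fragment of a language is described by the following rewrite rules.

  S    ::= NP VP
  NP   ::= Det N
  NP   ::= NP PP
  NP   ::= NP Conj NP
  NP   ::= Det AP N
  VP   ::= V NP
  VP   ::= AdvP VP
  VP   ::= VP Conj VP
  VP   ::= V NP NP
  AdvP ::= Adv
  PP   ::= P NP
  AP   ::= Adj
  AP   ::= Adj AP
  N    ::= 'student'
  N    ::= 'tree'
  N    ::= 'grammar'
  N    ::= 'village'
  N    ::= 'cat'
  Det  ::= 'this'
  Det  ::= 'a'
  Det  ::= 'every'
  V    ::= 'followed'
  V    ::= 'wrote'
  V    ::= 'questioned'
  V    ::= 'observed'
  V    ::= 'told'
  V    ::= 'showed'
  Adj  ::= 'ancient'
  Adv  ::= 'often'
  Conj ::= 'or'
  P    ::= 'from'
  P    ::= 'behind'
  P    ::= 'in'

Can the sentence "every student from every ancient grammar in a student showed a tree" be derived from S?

[S [NP [NP [Det every] [N student]] [PP [P from] [NP [NP [Det every] [AP [Adj ancient]] [N grammar]] [PP [P in] [NP [Det a] [N student]]]]]] [VP [V showed] [NP [Det a] [N tree]]]]
Each bracket corresponds to one application of a listed rule, so the string is derivable from S.

Grammatical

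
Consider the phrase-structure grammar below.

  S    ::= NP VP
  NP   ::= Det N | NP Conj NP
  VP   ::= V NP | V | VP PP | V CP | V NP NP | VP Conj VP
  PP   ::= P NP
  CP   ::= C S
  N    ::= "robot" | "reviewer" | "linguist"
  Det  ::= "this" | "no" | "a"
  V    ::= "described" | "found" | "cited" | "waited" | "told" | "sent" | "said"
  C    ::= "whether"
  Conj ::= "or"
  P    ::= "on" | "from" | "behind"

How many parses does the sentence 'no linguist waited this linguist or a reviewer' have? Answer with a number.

[S [NP [Det no] [N linguist]] [VP [V waited] [NP [NP [Det this] [N linguist]] [Conj or] [NP [Det a] [N reviewer]]]]]
No rule offers an alternative attachment or grouping for any span, so this is the only derivation.

1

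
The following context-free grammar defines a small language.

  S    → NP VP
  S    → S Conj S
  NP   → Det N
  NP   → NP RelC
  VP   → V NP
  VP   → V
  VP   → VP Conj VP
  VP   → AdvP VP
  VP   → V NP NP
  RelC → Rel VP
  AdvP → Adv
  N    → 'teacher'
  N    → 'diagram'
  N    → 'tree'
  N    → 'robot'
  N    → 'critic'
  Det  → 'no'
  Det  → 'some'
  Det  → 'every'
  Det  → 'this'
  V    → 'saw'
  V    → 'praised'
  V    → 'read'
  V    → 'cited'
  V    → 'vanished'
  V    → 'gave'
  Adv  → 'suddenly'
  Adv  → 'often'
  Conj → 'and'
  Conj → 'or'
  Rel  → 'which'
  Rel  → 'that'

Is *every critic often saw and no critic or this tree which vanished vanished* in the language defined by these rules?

For S → NP VP, the only prefix that parses as NP is 'every critic', but the remainder 'often saw and no critic or this tree which vanished vanished' is not a VP under these rules. The alternative S rule S → S Conj S likewise has no satisfying split.

Ungrammatical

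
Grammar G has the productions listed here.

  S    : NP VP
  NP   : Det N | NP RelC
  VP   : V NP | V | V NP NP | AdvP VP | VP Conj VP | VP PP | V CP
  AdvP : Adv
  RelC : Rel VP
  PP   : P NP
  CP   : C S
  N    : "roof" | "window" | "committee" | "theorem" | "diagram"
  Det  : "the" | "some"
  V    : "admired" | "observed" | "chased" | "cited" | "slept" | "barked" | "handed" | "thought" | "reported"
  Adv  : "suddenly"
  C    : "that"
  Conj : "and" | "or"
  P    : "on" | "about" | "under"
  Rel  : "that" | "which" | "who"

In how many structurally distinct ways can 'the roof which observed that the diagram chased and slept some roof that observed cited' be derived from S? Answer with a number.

4

Two of the 4 distinct bracketings:
[S [NP [NP [Det the] [N roof]] [RelC [Rel which] [VP [VP [V observed] [CP [C that] [S [NP [Det the] [N diagram]] [VP [V chased]]]]] [Conj and] [VP [V slept] [NP [NP [Det some] [N roof]] [RelC [Rel that] [VP [V observed]]]]]]]] [VP [V cited]]]
[S [NP [NP [Det the] [N roof]] [RelC [Rel which] [VP [V observed] [CP [C that] [S [NP [Det the] [N diagram]] [VP [VP [V chased]] [Conj and] [VP [V slept] [NP [NP [Det some] [N roof]] [RelC [Rel that] [VP [V observed]]]]]]]]]]] [VP [V cited]]]
The trees differ in how a recursive rule is bracketed over the same span.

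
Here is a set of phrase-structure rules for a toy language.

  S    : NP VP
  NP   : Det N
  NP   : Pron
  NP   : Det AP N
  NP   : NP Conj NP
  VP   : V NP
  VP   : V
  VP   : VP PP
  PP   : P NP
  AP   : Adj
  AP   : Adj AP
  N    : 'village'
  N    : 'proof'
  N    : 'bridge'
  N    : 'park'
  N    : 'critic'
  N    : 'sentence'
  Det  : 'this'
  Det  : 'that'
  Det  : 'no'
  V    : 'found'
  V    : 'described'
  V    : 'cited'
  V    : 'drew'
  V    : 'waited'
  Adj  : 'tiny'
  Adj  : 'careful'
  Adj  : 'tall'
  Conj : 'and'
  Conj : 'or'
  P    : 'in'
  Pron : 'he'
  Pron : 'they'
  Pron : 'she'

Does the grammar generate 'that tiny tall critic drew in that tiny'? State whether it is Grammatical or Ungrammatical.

Ungrammatical

For S → NP VP, the only prefix that parses as NP is 'that tiny tall critic', but the remainder 'drew in that tiny' is not a VP under these rules.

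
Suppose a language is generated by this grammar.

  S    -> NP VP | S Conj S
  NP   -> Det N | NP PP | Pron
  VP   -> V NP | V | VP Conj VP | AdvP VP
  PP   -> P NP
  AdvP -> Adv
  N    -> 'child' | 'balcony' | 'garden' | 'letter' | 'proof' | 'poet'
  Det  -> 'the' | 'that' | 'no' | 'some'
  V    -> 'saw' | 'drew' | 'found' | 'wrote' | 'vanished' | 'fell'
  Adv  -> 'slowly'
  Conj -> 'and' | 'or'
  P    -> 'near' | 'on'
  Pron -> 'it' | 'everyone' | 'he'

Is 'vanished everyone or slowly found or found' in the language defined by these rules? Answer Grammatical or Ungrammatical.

For S → NP VP, no prefix of the string parses as an NP. The alternative S rule S → S Conj S likewise has no satisfying split.

Ungrammatical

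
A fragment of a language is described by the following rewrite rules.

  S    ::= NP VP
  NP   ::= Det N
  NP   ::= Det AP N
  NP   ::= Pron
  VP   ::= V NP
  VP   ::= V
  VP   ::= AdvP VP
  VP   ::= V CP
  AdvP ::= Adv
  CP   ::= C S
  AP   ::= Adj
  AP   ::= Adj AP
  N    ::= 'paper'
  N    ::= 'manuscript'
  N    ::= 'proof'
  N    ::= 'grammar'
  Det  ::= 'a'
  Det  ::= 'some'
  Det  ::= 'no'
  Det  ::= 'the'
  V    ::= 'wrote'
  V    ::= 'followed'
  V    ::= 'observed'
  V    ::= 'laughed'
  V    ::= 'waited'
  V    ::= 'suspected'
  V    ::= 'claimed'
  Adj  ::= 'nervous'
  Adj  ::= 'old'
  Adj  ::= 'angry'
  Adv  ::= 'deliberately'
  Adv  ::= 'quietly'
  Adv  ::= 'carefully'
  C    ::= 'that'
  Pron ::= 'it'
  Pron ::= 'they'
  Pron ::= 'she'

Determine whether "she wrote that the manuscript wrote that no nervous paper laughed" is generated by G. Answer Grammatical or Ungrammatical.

Grammatical

[S [NP [Pron she]] [VP [V wrote] [CP [C that] [S [NP [Det the] [N manuscript]] [VP [V wrote] [CP [C that] [S [NP [Det no] [AP [Adj nervous]] [N paper]] [VP [V laughed]]]]]]]]]
Every word is introduced by a lexical rule and the phrasal rules combine the resulting categories into a single S.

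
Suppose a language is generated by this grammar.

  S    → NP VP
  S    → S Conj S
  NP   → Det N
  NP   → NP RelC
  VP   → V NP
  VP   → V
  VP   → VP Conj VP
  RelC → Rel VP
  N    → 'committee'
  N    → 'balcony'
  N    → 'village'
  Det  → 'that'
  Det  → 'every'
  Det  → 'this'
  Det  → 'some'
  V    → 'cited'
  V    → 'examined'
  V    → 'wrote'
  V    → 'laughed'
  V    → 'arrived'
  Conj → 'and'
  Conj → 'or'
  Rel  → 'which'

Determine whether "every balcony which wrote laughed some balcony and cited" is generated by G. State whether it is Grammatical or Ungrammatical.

S
  NP
    NP
      Det: every
      N: balcony
    RelC
      Rel: which
      VP
        V: wrote
  VP
    VP
      V: laughed
      NP
        Det: some
        N: balcony
    Conj: and
    VP
      V: cited
The bracketing above is licensed at every node by one of the given productions, with S at the root.

Grammatical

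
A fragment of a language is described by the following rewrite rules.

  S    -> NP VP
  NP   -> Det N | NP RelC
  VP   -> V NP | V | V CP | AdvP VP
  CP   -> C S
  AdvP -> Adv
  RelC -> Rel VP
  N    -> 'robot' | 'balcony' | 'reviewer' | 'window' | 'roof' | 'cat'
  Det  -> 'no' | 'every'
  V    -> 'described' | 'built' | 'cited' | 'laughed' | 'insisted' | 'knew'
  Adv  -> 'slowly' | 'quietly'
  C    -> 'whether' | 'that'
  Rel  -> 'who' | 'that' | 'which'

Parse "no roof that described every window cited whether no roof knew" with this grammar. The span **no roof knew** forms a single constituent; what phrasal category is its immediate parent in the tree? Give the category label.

[S [NP [NP [Det no] [N roof]] [RelC [Rel that] [VP [V described] [NP [Det every] [N window]]]]] [VP [V cited] [CP [C whether] [S [NP [Det no] [N roof]] [VP [V knew]]]]]]
The span 'no roof knew' is the S node built by S → NP VP.
Its mother is the CP built by CP → C S.

CP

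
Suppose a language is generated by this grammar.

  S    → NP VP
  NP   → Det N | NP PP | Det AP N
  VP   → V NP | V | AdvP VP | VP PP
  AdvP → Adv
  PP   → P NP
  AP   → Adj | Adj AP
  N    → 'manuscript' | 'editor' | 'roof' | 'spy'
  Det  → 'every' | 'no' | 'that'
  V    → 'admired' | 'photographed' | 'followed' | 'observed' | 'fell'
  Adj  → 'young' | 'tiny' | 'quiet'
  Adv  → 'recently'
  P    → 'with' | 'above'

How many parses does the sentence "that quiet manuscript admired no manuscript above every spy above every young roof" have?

Two of the 5 distinct bracketings:
[S [NP [Det that] [AP [Adj quiet]] [N manuscript]] [VP [V admired] [NP [NP [Det no] [N manuscript]] [PP [P above] [NP [NP [Det every] [N spy]] [PP [P above] [NP [Det every] [AP [Adj young]] [N roof]]]]]]]]
[S [NP [Det that] [AP [Adj quiet]] [N manuscript]] [VP [V admired] [NP [NP [NP [Det no] [N manuscript]] [PP [P above] [NP [Det every] [N spy]]]] [PP [P above] [NP [Det every] [AP [Adj young]] [N roof]]]]]]
The trees differ in how a recursive rule is bracketed over the same span.

5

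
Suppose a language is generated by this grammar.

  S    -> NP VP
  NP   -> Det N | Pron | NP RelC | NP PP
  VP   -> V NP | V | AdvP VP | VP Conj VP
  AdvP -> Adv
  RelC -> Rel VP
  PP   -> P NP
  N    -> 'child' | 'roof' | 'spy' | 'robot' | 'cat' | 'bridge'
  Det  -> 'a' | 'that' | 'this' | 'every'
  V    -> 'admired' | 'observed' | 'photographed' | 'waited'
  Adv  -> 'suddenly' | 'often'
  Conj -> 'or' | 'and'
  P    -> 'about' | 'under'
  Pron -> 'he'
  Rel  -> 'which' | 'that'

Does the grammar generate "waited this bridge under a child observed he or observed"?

Ungrammatical

For S → NP VP, no prefix of the string parses as an NP.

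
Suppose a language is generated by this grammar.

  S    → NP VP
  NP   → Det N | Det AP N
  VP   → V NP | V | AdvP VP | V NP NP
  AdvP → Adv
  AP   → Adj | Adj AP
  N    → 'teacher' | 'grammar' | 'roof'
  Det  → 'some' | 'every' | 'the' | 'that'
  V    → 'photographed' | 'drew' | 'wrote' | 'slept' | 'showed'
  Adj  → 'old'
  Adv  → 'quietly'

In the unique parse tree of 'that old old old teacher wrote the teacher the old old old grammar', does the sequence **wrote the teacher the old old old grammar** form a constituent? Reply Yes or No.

Yes

[S [NP [Det that] [AP [Adj old] [AP [Adj old] [AP [Adj old]]]] [N teacher]] [VP [V wrote] [NP [Det the] [N teacher]] [NP [Det the] [AP [Adj old] [AP [Adj old] [AP [Adj old]]]] [N grammar]]]]
The words 'wrote the teacher the old old old grammar' are exhaustively dominated by a single VP node (built by VP → V NP NP), so they form a constituent.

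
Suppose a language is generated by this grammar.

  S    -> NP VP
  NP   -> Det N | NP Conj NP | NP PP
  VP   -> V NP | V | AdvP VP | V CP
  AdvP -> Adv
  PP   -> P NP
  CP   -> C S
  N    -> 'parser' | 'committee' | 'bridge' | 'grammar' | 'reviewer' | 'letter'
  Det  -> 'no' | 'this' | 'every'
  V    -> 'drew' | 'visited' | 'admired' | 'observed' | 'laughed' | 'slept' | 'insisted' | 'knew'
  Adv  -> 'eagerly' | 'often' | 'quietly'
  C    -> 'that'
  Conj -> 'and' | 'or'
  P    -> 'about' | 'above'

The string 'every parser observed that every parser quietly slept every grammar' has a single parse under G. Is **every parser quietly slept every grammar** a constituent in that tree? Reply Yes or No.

Yes

[S [NP [Det every] [N parser]] [VP [V observed] [CP [C that] [S [NP [Det every] [N parser]] [VP [AdvP [Adv quietly]] [VP [V slept] [NP [Det every] [N grammar]]]]]]]]
The words 'every parser quietly slept every grammar' are exhaustively dominated by a single S node (built by S → NP VP), so they form a constituent.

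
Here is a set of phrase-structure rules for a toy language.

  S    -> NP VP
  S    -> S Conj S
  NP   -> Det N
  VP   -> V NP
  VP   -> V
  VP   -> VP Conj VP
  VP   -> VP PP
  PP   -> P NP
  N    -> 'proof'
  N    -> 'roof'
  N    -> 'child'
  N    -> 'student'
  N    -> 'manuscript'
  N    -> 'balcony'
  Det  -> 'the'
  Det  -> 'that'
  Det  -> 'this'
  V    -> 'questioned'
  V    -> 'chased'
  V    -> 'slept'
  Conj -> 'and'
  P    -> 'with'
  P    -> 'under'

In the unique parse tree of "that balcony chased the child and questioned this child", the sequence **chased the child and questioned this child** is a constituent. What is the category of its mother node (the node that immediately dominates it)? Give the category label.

S

S
  NP
    Det: that
    N: balcony
  VP
    VP
      V: chased
      NP
        Det: the
        N: child
    Conj: and
    VP
      V: questioned
      NP
        Det: this
        N: child
The span 'chased the child and questioned this child' is the VP node built by VP → VP Conj VP.
Its mother is the S built by S → NP VP.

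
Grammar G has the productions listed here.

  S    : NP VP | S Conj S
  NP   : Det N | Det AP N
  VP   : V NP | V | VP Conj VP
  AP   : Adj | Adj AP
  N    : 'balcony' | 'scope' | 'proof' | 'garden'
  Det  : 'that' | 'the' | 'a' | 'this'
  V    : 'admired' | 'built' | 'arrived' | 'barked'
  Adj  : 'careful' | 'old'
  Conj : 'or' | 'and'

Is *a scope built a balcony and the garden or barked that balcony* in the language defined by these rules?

Ungrammatical

For S → NP VP, the only prefix that parses as NP is 'a scope', but the remainder 'built a balcony and the garden or barked that balcony' is not a VP under these rules. The alternative S rule S → S Conj S likewise has no satisfying split.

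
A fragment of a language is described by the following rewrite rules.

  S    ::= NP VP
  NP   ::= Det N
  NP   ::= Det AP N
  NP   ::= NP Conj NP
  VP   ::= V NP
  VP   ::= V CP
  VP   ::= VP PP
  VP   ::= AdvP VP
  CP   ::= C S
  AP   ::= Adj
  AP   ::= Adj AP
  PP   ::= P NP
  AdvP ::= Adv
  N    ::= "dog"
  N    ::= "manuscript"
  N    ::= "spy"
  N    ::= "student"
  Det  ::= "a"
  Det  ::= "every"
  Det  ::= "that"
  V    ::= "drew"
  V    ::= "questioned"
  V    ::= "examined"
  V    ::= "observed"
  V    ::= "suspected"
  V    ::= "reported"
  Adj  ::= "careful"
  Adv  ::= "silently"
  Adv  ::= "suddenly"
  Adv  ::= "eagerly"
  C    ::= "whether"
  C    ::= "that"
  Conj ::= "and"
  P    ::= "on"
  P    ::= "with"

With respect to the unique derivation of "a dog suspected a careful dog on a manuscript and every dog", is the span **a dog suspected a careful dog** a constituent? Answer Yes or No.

[S [NP [Det a] [N dog]] [VP [VP [V suspected] [NP [Det a] [AP [Adj careful]] [N dog]]] [PP [P on] [NP [NP [Det a] [N manuscript]] [Conj and] [NP [Det every] [N dog]]]]]]
The smallest constituent containing 'a dog suspected a careful dog' is the S spanning 'a dog suspected a careful dog on a manuscript and every dog'; no single node in the tree dominates exactly the given words.

No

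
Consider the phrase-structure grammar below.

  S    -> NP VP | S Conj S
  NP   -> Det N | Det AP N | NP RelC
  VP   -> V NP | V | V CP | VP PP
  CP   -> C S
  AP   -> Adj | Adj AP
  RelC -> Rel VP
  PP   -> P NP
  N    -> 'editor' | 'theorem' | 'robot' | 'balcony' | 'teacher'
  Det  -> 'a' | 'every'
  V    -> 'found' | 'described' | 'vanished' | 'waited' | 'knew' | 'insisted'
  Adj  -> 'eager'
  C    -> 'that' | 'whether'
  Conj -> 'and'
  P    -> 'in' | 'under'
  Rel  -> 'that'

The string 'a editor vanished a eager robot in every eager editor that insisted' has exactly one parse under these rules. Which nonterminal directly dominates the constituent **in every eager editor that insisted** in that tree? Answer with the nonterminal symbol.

S
  NP
    Det: a
    N: editor
  VP
    VP
      V: vanished
      NP
        Det: a
        AP
          Adj: eager
        N: robot
    PP
      P: in
      NP
        NP
          Det: every
          AP
            Adj: eager
          N: editor
        RelC
          Rel: that
          VP
            V: insisted
The span 'in every eager editor that insisted' is the PP node built by PP → P NP.
Its mother is the VP built by VP → VP PP.

VP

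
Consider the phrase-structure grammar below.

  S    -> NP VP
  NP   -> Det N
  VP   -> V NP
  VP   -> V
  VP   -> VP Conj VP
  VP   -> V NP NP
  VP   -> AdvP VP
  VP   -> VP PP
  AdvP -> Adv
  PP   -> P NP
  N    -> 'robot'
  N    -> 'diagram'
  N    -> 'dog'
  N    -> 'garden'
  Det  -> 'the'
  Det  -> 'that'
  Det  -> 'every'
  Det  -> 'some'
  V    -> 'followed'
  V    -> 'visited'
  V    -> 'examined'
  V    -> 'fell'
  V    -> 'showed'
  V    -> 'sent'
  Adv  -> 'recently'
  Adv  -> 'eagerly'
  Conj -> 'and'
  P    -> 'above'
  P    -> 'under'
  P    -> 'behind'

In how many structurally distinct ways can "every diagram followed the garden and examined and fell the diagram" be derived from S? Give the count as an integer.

The two bracketings:
[S [NP [Det every] [N diagram]] [VP [VP [V followed] [NP [Det the] [N garden]]] [Conj and] [VP [VP [V examined]] [Conj and] [VP [V fell] [NP [Det the] [N diagram]]]]]]
[S [NP [Det every] [N diagram]] [VP [VP [VP [V followed] [NP [Det the] [N garden]]] [Conj and] [VP [V examined]]] [Conj and] [VP [V fell] [NP [Det the] [N diagram]]]]]
The trees differ in how a recursive rule is bracketed over the same span.

2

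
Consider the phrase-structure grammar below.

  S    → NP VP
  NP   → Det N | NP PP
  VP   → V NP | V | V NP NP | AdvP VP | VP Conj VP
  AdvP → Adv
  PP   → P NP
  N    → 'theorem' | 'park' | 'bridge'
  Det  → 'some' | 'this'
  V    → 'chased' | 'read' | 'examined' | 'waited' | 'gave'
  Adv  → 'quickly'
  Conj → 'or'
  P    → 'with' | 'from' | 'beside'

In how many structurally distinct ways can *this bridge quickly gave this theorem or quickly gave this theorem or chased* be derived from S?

7

Two of the 7 distinct bracketings:
[S [NP [Det this] [N bridge]] [VP [AdvP [Adv quickly]] [VP [VP [V gave] [NP [Det this] [N theorem]]] [Conj or] [VP [AdvP [Adv quickly]] [VP [VP [V gave] [NP [Det this] [N theorem]]] [Conj or] [VP [V chased]]]]]]]
[S [NP [Det this] [N bridge]] [VP [AdvP [Adv quickly]] [VP [VP [V gave] [NP [Det this] [N theorem]]] [Conj or] [VP [VP [AdvP [Adv quickly]] [VP [V gave] [NP [Det this] [N theorem]]]] [Conj or] [VP [V chased]]]]]]
The trees differ in how a recursive rule is bracketed over the same span.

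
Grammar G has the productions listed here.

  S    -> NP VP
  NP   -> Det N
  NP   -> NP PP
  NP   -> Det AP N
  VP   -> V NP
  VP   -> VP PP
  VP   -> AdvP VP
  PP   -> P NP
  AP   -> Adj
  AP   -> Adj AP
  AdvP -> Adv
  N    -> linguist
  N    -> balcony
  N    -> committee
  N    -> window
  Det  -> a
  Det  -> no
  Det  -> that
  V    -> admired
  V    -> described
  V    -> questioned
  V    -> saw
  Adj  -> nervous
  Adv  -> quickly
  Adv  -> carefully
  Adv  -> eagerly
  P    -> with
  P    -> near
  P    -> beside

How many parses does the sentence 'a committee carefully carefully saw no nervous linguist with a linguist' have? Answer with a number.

Two of the 4 distinct bracketings:
[S [NP [Det a] [N committee]] [VP [VP [AdvP [Adv carefully]] [VP [AdvP [Adv carefully]] [VP [V saw] [NP [Det no] [AP [Adj nervous]] [N linguist]]]]] [PP [P with] [NP [Det a] [N linguist]]]]]
[S [NP [Det a] [N committee]] [VP [AdvP [Adv carefully]] [VP [VP [AdvP [Adv carefully]] [VP [V saw] [NP [Det no] [AP [Adj nervous]] [N linguist]]]] [PP [P with] [NP [Det a] [N linguist]]]]]]
The trees differ in how a recursive rule is bracketed over the same span.

4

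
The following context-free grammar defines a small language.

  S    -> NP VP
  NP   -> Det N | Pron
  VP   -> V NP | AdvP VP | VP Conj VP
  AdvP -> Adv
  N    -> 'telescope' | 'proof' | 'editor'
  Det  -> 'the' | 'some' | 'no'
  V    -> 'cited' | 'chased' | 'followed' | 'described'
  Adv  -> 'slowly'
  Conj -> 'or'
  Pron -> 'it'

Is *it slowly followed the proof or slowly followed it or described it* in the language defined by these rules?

Grammatical

S
  NP
    Pron: it
  VP
    AdvP
      Adv: slowly
    VP
      VP
        V: followed
        NP
          Det: the
          N: proof
      Conj: or
      VP
        AdvP
          Adv: slowly
        VP
          VP
            V: followed
            NP
              Pron: it
          Conj: or
          VP
            V: described
            NP
              Pron: it
The bracketing above is licensed at every node by one of the given productions, with S at the root.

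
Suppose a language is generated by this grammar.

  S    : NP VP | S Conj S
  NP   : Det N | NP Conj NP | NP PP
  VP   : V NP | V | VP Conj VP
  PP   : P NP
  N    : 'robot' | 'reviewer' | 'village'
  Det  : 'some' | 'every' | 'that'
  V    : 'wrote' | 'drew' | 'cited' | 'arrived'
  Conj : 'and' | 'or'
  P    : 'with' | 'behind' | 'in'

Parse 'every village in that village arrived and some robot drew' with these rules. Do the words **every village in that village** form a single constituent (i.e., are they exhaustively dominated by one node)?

Yes

[S [S [NP [NP [Det every] [N village]] [PP [P in] [NP [Det that] [N village]]]] [VP [V arrived]]] [Conj and] [S [NP [Det some] [N robot]] [VP [V drew]]]]
The words 'every village in that village' are exhaustively dominated by a single NP node (built by NP → NP PP), so they form a constituent.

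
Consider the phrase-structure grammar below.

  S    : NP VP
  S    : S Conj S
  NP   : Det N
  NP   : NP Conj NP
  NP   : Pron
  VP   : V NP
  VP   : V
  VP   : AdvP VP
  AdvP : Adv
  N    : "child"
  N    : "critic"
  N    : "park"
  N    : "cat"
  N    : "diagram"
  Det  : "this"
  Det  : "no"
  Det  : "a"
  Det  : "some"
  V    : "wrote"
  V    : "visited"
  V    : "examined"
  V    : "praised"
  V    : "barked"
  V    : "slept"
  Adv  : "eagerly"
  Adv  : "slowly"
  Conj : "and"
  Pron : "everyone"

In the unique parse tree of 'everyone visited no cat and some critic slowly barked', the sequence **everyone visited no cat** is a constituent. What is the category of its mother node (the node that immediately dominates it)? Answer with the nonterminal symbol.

S
  S
    NP
      Pron: everyone
    VP
      V: visited
      NP
        Det: no
        N: cat
  Conj: and
  S
    NP
      Det: some
      N: critic
    VP
      AdvP
        Adv: slowly
      VP
        V: barked
The span 'everyone visited no cat' is the S node built by S → NP VP.
Its mother is the S built by S → S Conj S.

S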